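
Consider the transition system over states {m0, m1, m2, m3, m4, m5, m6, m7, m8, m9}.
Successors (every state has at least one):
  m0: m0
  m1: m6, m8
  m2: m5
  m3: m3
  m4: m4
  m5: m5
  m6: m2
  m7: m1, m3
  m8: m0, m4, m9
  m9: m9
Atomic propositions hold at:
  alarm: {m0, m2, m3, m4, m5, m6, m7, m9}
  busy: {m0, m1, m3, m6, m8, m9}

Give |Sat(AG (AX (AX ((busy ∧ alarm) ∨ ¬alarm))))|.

Sat(busy ∧ alarm) = {m0, m3, m6, m9}
Sat(¬alarm) = {m1, m8}
Sat((busy ∧ alarm) ∨ ¬alarm) = {m0, m1, m3, m6, m8, m9}
Sat(AX ((busy ∧ alarm) ∨ ¬alarm)) = {s : every successor in {m0, m1, m3, m6, m8, m9}} = {m0, m1, m3, m7, m9}
Sat(AX (AX ((busy ∧ alarm) ∨ ¬alarm))) = {s : every successor in {m0, m1, m3, m7, m9}} = {m0, m3, m7, m9}
AG (AX (AX ((busy ∧ alarm) ∨ ¬alarm))): greatest fixpoint, start Z0 = {m0, m3, m7, m9}, keep only states in Sat with every successor in Z. Z1 = {m0, m3, m9}; fixed.
Sat(AG (AX (AX ((busy ∧ alarm) ∨ ¬alarm)))) = {m0, m3, m9}
|Sat(AG (AX (AX ((busy ∧ alarm) ∨ ¬alarm))))| = |{m0, m3, m9}| = 3.

3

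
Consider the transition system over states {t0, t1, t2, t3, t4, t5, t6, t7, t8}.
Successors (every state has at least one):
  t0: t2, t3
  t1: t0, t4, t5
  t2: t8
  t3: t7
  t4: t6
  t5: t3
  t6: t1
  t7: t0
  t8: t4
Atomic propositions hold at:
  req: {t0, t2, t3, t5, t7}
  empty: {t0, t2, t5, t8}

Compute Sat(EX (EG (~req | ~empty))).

Sat(~req) = {t1, t4, t6, t8}
Sat(~empty) = {t1, t3, t4, t6, t7}
Sat(~req | ~empty) = {t1, t3, t4, t6, t7, t8}
EG (~req | ~empty): greatest fixpoint, start Z0 = {t1, t3, t4, t6, t7, t8}, keep only states in Sat with some successor in Z. Z1 = {t1, t3, t4, t6, t8}; Z2 = {t1, t4, t6, t8}; fixed.
Sat(EG (~req | ~empty)) = {t1, t4, t6, t8}
Sat(EX (EG (~req | ~empty))) = {s : some successor in {t1, t4, t6, t8}} = {t1, t2, t4, t6, t8}

{t1, t2, t4, t6, t8}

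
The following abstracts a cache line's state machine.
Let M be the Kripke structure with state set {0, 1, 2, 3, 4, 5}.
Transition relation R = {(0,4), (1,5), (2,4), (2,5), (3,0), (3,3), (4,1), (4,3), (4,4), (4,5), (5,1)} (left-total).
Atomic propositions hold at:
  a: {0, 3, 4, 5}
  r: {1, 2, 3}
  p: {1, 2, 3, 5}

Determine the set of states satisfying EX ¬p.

Sat(¬p) = {0, 4}
Sat(EX ¬p) = {s : some successor in {0, 4}} = {0, 2, 3, 4}

{0, 2, 3, 4}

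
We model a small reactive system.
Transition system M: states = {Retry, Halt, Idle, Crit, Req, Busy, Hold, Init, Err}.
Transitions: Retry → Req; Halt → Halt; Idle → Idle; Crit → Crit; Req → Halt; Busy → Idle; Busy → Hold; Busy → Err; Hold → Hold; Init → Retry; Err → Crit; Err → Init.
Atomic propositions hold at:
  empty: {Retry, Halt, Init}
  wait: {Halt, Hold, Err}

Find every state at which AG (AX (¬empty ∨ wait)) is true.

Sat(¬empty) = {Idle, Crit, Req, Busy, Hold, Err}
Sat(¬empty ∨ wait) = {Halt, Idle, Crit, Req, Busy, Hold, Err}
Sat(AX (¬empty ∨ wait)) = {s : every successor in {Halt, Idle, Crit, Req, Busy, Hold, Err}} = {Retry, Halt, Idle, Crit, Req, Busy, Hold}
AG (AX (¬empty ∨ wait)): greatest fixpoint, start Z0 = {Retry, Halt, Idle, Crit, Req, Busy, Hold}, keep only states in Sat with every successor in Z. Z1 = {Retry, Halt, Idle, Crit, Req, Hold}; fixed.
Sat(AG (AX (¬empty ∨ wait))) = {Retry, Halt, Idle, Crit, Req, Hold}

{Retry, Halt, Idle, Crit, Req, Hold}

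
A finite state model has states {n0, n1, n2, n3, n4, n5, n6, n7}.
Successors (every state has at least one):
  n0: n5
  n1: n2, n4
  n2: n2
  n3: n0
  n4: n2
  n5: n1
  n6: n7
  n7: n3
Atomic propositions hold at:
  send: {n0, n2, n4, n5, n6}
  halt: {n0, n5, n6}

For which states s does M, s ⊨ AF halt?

AF halt: least fixpoint, start Z0 = {n0, n5, n6}, add states with every successor in Z. Z1 = {n0, n3, n5, n6}; Z2 = {n0, n3, n5, n6, n7}; fixed.
Sat(AF halt) = {n0, n3, n5, n6, n7}

{n0, n3, n5, n6, n7}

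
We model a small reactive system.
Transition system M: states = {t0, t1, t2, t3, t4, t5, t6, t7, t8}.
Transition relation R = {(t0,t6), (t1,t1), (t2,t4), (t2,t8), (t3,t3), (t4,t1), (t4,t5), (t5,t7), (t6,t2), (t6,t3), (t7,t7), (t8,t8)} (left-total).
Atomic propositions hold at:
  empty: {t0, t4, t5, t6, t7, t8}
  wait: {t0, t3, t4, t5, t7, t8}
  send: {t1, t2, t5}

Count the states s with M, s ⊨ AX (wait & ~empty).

Sat(~empty) = {t1, t2, t3}
Sat(wait & ~empty) = {t3}
Sat(AX (wait & ~empty)) = {s : every successor in {t3}} = {t3}
|Sat(AX (wait & ~empty))| = |{t3}| = 1.

1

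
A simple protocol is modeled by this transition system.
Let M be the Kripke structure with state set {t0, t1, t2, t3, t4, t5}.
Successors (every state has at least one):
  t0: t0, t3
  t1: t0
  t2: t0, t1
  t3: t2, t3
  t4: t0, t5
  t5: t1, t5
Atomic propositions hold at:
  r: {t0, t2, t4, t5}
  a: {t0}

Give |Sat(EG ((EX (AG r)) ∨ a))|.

AG r: greatest fixpoint, start Z0 = {t0, t2, t4, t5}, keep only states in Sat with every successor in Z. Z1 = {t4}; Z2 = ∅; fixed.
Sat(AG r) = ∅
Sat(EX (AG r)) = {s : some successor in ∅} = ∅
Sat((EX (AG r)) ∨ a) = {t0}
EG ((EX (AG r)) ∨ a): greatest fixpoint, start Z0 = {t0}, keep only states in Sat with some successor in Z. Already a fixed point.
Sat(EG ((EX (AG r)) ∨ a)) = {t0}
|Sat(EG ((EX (AG r)) ∨ a))| = |{t0}| = 1.

1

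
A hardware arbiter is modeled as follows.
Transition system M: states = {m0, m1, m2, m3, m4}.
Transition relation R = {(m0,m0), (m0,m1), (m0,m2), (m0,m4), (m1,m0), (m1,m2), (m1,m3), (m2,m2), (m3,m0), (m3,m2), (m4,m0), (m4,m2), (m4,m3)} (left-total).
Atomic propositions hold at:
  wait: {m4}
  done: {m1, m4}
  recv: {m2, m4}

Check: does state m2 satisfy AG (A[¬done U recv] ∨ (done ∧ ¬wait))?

Sat(¬done) = {m0, m2, m3}
A[¬done U recv]: least fixpoint, start Z0 = Sat(recv) = {m2, m4}, add states in Sat(¬done) with every successor in Z. Already a fixed point.
Sat(A[¬done U recv]) = {m2, m4}
Sat(¬wait) = {m0, m1, m2, m3}
Sat(done ∧ ¬wait) = {m1}
Sat(A[¬done U recv] ∨ (done ∧ ¬wait)) = {m1, m2, m4}
AG (A[¬done U recv] ∨ (done ∧ ¬wait)): greatest fixpoint, start Z0 = {m1, m2, m4}, keep only states in Sat with every successor in Z. Z1 = {m2}; fixed.
Sat(AG (A[¬done U recv] ∨ (done ∧ ¬wait))) = {m2}
m2 ∈ Sat(AG (A[¬done U recv] ∨ (done ∧ ¬wait))) = {m2}, so the formula holds at m2.

Yes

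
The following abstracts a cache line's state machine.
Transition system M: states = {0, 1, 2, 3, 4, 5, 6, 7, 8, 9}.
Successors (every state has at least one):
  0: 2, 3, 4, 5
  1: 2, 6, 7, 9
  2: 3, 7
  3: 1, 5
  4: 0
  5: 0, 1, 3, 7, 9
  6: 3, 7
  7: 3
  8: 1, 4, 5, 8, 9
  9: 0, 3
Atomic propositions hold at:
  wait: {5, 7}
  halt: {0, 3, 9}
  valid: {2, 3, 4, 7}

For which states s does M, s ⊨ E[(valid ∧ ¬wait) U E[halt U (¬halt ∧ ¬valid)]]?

Sat(¬wait) = {0, 1, 2, 3, 4, 6, 8, 9}
Sat(valid ∧ ¬wait) = {2, 3, 4}
Sat(¬halt) = {1, 2, 4, 5, 6, 7, 8}
Sat(¬valid) = {0, 1, 5, 6, 8, 9}
Sat(¬halt ∧ ¬valid) = {1, 5, 6, 8}
E[halt U (¬halt ∧ ¬valid)]: least fixpoint, start Z0 = Sat((¬halt ∧ ¬valid)) = {1, 5, 6, 8}, add states in Sat(halt) with some successor in Z. Z1 = {0, 1, 3, 5, 6, 8}; Z2 = {0, 1, 3, 5, 6, 8, 9}; fixed.
Sat(E[halt U (¬halt ∧ ¬valid)]) = {0, 1, 3, 5, 6, 8, 9}
E[(valid ∧ ¬wait) U E[halt U (¬halt ∧ ¬valid)]]: least fixpoint, start Z0 = Sat(E[halt U (¬halt ∧ ¬valid)]) = {0, 1, 3, 5, 6, 8, 9}, add states in Sat(valid ∧ ¬wait) with some successor in Z. Z1 = {0, 1, 2, 3, 4, 5, 6, 8, 9}; fixed.
Sat(E[(valid ∧ ¬wait) U E[halt U (¬halt ∧ ¬valid)]]) = {0, 1, 2, 3, 4, 5, 6, 8, 9}

{0, 1, 2, 3, 4, 5, 6, 8, 9}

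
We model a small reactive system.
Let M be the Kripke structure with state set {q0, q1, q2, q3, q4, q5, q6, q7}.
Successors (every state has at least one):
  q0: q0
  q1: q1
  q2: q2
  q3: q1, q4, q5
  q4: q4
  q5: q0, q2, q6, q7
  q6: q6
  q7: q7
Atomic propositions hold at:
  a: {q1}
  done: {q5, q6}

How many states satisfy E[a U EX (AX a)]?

2

Sat(AX a) = {s : every successor in {q1}} = {q1}
Sat(EX (AX a)) = {s : some successor in {q1}} = {q1, q3}
E[a U EX (AX a)]: least fixpoint, start Z0 = Sat(EX (AX a)) = {q1, q3}, add states in Sat(a) with some successor in Z. Already a fixed point.
Sat(E[a U EX (AX a)]) = {q1, q3}
|Sat(E[a U EX (AX a)])| = |{q1, q3}| = 2.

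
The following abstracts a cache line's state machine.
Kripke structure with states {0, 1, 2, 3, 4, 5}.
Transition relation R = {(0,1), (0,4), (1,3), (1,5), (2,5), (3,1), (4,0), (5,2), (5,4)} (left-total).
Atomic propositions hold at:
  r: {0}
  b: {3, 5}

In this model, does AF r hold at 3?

AF r: least fixpoint, start Z0 = {0}, add states with every successor in Z. Z1 = {0, 4}; fixed.
Sat(AF r) = {0, 4}
3 ∉ Sat(AF r) = {0, 4}, so the formula does not hold at 3.

No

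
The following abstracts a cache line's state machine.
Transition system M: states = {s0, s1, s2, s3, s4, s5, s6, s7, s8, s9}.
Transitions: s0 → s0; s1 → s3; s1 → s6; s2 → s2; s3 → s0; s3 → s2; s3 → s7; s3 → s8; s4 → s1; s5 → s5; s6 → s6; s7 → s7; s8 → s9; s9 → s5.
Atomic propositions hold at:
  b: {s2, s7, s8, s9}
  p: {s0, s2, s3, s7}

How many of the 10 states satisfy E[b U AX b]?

3

Sat(AX b) = {s : every successor in {s2, s7, s8, s9}} = {s2, s7, s8}
E[b U AX b]: least fixpoint, start Z0 = Sat(AX b) = {s2, s7, s8}, add states in Sat(b) with some successor in Z. Already a fixed point.
Sat(E[b U AX b]) = {s2, s7, s8}
|Sat(E[b U AX b])| = |{s2, s7, s8}| = 3.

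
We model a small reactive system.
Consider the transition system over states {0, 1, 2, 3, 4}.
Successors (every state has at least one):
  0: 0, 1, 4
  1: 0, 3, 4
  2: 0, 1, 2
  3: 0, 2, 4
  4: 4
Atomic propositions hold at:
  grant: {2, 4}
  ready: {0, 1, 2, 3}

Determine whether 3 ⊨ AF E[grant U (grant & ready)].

Sat(grant & ready) = {2}
E[grant U (grant & ready)]: least fixpoint, start Z0 = Sat((grant & ready)) = {2}, add states in Sat(grant) with some successor in Z. Already a fixed point.
Sat(E[grant U (grant & ready)]) = {2}
AF E[grant U (grant & ready)]: least fixpoint, start Z0 = {2}, add states with every successor in Z. Already a fixed point.
Sat(AF E[grant U (grant & ready)]) = {2}
3 ∉ Sat(AF E[grant U (grant & ready)]) = {2}, so the formula does not hold at 3.

No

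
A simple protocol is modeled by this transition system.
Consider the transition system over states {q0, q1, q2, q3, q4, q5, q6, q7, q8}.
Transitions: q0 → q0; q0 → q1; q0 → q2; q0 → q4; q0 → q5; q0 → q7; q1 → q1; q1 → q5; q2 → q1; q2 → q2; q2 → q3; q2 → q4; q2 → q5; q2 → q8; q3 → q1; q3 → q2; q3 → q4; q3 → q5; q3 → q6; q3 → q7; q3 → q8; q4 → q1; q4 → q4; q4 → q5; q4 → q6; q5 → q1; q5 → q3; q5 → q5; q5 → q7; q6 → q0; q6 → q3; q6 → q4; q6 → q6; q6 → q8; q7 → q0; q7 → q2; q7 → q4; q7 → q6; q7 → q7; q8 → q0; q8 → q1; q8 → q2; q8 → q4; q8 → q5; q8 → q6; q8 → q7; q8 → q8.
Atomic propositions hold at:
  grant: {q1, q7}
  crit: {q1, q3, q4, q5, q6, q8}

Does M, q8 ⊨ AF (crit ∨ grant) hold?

Sat(crit ∨ grant) = {q1, q3, q4, q5, q6, q7, q8}
AF (crit ∨ grant): least fixpoint, start Z0 = {q1, q3, q4, q5, q6, q7, q8}, add states with every successor in Z. Already a fixed point.
Sat(AF (crit ∨ grant)) = {q1, q3, q4, q5, q6, q7, q8}
q8 ∈ Sat(AF (crit ∨ grant)) = {q1, q3, q4, q5, q6, q7, q8}, so the formula holds at q8.

Yes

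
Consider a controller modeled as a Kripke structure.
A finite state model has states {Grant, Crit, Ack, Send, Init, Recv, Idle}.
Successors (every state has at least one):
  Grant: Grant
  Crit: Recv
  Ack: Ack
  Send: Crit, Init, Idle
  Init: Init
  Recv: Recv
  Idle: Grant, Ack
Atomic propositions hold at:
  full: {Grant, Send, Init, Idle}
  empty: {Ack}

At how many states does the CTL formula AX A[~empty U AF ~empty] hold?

5

Sat(~empty) = {Grant, Crit, Send, Init, Recv, Idle}
AF ~empty: least fixpoint, start Z0 = {Grant, Crit, Send, Init, Recv, Idle}, add states with every successor in Z. Already a fixed point.
Sat(AF ~empty) = {Grant, Crit, Send, Init, Recv, Idle}
A[~empty U AF ~empty]: least fixpoint, start Z0 = Sat(AF ~empty) = {Grant, Crit, Send, Init, Recv, Idle}, add states in Sat(~empty) with every successor in Z. Already a fixed point.
Sat(A[~empty U AF ~empty]) = {Grant, Crit, Send, Init, Recv, Idle}
Sat(AX A[~empty U AF ~empty]) = {s : every successor in {Grant, Crit, Send, Init, Recv, Idle}} = {Grant, Crit, Send, Init, Recv}
|Sat(AX A[~empty U AF ~empty])| = |{Grant, Crit, Send, Init, Recv}| = 5.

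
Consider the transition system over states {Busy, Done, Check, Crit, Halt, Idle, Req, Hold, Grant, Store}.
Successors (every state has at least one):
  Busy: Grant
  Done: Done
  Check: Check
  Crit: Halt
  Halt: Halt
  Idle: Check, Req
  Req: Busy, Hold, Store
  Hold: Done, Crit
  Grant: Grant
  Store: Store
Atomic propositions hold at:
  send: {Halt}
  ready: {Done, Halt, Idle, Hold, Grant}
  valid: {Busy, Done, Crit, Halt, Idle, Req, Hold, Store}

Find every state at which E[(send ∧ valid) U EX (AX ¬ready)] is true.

Sat(send ∧ valid) = {Halt}
Sat(¬ready) = {Busy, Check, Crit, Req, Store}
Sat(AX ¬ready) = {s : every successor in {Busy, Check, Crit, Req, Store}} = {Check, Idle, Store}
Sat(EX (AX ¬ready)) = {s : some successor in {Check, Idle, Store}} = {Check, Idle, Req, Store}
E[(send ∧ valid) U EX (AX ¬ready)]: least fixpoint, start Z0 = Sat(EX (AX ¬ready)) = {Check, Idle, Req, Store}, add states in Sat(send ∧ valid) with some successor in Z. Already a fixed point.
Sat(E[(send ∧ valid) U EX (AX ¬ready)]) = {Check, Idle, Req, Store}

{Check, Idle, Req, Store}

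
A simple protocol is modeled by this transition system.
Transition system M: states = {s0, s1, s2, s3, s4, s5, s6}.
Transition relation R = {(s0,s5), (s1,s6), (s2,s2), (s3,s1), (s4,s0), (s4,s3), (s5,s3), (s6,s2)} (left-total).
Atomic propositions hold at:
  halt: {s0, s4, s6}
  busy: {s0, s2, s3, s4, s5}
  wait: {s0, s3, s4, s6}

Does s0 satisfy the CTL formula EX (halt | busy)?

Sat(halt | busy) = {s0, s2, s3, s4, s5, s6}
Sat(EX (halt | busy)) = {s : some successor in {s0, s2, s3, s4, s5, s6}} = {s0, s1, s2, s4, s5, s6}
s0 ∈ Sat(EX (halt | busy)) = {s0, s1, s2, s4, s5, s6}, so the formula holds at s0.

Yes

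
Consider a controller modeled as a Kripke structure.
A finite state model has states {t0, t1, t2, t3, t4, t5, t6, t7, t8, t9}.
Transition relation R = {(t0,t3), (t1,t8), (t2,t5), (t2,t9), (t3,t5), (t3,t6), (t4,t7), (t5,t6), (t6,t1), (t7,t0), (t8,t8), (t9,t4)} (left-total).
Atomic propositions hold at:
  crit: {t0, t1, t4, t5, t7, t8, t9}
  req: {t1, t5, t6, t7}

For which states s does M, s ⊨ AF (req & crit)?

Sat(req & crit) = {t1, t5, t7}
AF (req & crit): least fixpoint, start Z0 = {t1, t5, t7}, add states with every successor in Z. Z1 = {t1, t4, t5, t6, t7}; Z2 = {t1, t3, t4, t5, t6, t7, t9}; Z3 = {t0, t1, t2, t3, t4, t5, t6, t7, t9}; fixed.
Sat(AF (req & crit)) = {t0, t1, t2, t3, t4, t5, t6, t7, t9}

{t0, t1, t2, t3, t4, t5, t6, t7, t9}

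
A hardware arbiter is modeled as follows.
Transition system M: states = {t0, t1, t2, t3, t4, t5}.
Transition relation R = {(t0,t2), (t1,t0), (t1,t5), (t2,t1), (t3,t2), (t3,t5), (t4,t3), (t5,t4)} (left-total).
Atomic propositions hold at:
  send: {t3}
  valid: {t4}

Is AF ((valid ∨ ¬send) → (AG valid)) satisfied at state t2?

No

Sat(¬send) = {t0, t1, t2, t4, t5}
Sat(valid ∨ ¬send) = {t0, t1, t2, t4, t5}
AG valid: greatest fixpoint, start Z0 = {t4}, keep only states in Sat with every successor in Z. Z1 = ∅; fixed.
Sat(AG valid) = ∅
Sat((valid ∨ ¬send) → (AG valid)) = {t3}
AF ((valid ∨ ¬send) → (AG valid)): least fixpoint, start Z0 = {t3}, add states with every successor in Z. Z1 = {t3, t4}; Z2 = {t3, t4, t5}; fixed.
Sat(AF ((valid ∨ ¬send) → (AG valid))) = {t3, t4, t5}
t2 ∉ Sat(AF ((valid ∨ ¬send) → (AG valid))) = {t3, t4, t5}, so the formula does not hold at t2.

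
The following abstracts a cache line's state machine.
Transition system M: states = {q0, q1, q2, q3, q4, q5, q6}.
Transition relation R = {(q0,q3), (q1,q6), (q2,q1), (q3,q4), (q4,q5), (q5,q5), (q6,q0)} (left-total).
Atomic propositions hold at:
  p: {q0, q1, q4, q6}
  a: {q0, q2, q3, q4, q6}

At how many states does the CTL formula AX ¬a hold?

3

Sat(¬a) = {q1, q5}
Sat(AX ¬a) = {s : every successor in {q1, q5}} = {q2, q4, q5}
|Sat(AX ¬a)| = |{q2, q4, q5}| = 3.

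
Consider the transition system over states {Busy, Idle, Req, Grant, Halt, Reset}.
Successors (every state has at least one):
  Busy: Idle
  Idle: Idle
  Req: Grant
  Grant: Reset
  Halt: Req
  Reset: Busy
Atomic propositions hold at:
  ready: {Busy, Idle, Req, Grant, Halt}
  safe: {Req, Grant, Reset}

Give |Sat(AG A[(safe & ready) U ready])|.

Sat(safe & ready) = {Req, Grant}
A[(safe & ready) U ready]: least fixpoint, start Z0 = Sat(ready) = {Busy, Idle, Req, Grant, Halt}, add states in Sat(safe & ready) with every successor in Z. Already a fixed point.
Sat(A[(safe & ready) U ready]) = {Busy, Idle, Req, Grant, Halt}
AG A[(safe & ready) U ready]: greatest fixpoint, start Z0 = {Busy, Idle, Req, Grant, Halt}, keep only states in Sat with every successor in Z. Z1 = {Busy, Idle, Req, Halt}; Z2 = {Busy, Idle, Halt}; Z3 = {Busy, Idle}; fixed.
Sat(AG A[(safe & ready) U ready]) = {Busy, Idle}
|Sat(AG A[(safe & ready) U ready])| = |{Busy, Idle}| = 2.

2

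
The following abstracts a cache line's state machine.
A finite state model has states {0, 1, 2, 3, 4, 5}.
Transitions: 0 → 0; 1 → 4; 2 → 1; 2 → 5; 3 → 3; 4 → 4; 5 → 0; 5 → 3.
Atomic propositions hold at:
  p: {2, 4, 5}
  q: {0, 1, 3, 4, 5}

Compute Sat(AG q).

AG q: greatest fixpoint, start Z0 = {0, 1, 3, 4, 5}, keep only states in Sat with every successor in Z. Already a fixed point.
Sat(AG q) = {0, 1, 3, 4, 5}

{0, 1, 3, 4, 5}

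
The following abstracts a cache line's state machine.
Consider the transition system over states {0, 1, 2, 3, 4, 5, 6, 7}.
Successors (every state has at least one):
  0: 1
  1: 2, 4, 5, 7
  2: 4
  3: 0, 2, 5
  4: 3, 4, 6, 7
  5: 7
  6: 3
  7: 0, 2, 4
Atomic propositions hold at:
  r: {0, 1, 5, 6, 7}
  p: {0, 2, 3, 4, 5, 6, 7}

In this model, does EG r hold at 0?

EG r: greatest fixpoint, start Z0 = {0, 1, 5, 6, 7}, keep only states in Sat with some successor in Z. Z1 = {0, 1, 5, 7}; fixed.
Sat(EG r) = {0, 1, 5, 7}
0 ∈ Sat(EG r) = {0, 1, 5, 7}, so the formula holds at 0.

Yes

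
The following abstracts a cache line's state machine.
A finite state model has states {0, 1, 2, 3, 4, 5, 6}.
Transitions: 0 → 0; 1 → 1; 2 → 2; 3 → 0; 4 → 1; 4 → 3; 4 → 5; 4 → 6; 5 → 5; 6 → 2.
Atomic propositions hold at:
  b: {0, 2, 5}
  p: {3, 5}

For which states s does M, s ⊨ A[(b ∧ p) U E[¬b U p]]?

{3, 4, 5}

Sat(b ∧ p) = {5}
Sat(¬b) = {1, 3, 4, 6}
E[¬b U p]: least fixpoint, start Z0 = Sat(p) = {3, 5}, add states in Sat(¬b) with some successor in Z. Z1 = {3, 4, 5}; fixed.
Sat(E[¬b U p]) = {3, 4, 5}
A[(b ∧ p) U E[¬b U p]]: least fixpoint, start Z0 = Sat(E[¬b U p]) = {3, 4, 5}, add states in Sat(b ∧ p) with every successor in Z. Already a fixed point.
Sat(A[(b ∧ p) U E[¬b U p]]) = {3, 4, 5}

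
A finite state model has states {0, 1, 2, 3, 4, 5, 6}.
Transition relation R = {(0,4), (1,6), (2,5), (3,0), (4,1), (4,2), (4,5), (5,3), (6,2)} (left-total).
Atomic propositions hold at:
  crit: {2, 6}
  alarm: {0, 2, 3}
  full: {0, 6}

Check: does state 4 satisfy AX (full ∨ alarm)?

Sat(full ∨ alarm) = {0, 2, 3, 6}
Sat(AX (full ∨ alarm)) = {s : every successor in {0, 2, 3, 6}} = {1, 3, 5, 6}
4 ∉ Sat(AX (full ∨ alarm)) = {1, 3, 5, 6}, so the formula does not hold at 4.

No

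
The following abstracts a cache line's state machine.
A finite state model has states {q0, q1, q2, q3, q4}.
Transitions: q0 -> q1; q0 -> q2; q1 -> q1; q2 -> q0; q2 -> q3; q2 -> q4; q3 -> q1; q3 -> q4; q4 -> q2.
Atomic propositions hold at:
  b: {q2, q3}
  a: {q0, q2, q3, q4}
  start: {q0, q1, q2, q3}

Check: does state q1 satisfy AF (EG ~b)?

Sat(~b) = {q0, q1, q4}
EG ~b: greatest fixpoint, start Z0 = {q0, q1, q4}, keep only states in Sat with some successor in Z. Z1 = {q0, q1}; fixed.
Sat(EG ~b) = {q0, q1}
AF (EG ~b): least fixpoint, start Z0 = {q0, q1}, add states with every successor in Z. Already a fixed point.
Sat(AF (EG ~b)) = {q0, q1}
q1 ∈ Sat(AF (EG ~b)) = {q0, q1}, so the formula holds at q1.

Yes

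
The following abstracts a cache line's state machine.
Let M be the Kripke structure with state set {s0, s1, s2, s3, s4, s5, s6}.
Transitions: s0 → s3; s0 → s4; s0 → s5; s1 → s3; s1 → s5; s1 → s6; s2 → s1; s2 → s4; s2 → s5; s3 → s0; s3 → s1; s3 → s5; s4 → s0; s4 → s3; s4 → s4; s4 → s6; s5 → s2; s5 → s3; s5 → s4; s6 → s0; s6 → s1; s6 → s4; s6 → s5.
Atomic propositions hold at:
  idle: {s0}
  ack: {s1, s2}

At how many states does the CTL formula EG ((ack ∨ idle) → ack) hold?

6

Sat(ack ∨ idle) = {s0, s1, s2}
Sat((ack ∨ idle) → ack) = {s1, s2, s3, s4, s5, s6}
EG ((ack ∨ idle) → ack): greatest fixpoint, start Z0 = {s1, s2, s3, s4, s5, s6}, keep only states in Sat with some successor in Z. Already a fixed point.
Sat(EG ((ack ∨ idle) → ack)) = {s1, s2, s3, s4, s5, s6}
|Sat(EG ((ack ∨ idle) → ack))| = |{s1, s2, s3, s4, s5, s6}| = 6.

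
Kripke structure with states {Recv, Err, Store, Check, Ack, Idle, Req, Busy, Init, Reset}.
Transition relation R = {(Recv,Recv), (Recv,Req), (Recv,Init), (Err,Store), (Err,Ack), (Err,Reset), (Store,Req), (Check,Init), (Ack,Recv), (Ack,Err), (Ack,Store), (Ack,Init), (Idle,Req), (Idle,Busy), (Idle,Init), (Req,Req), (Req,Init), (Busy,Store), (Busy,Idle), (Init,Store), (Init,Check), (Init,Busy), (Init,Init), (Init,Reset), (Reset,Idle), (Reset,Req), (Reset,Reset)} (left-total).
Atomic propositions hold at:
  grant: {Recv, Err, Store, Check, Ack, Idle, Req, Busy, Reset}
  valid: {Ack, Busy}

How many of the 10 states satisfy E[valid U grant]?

E[valid U grant]: least fixpoint, start Z0 = Sat(grant) = {Recv, Err, Store, Check, Ack, Idle, Req, Busy, Reset}, add states in Sat(valid) with some successor in Z. Already a fixed point.
Sat(E[valid U grant]) = {Recv, Err, Store, Check, Ack, Idle, Req, Busy, Reset}
|Sat(E[valid U grant])| = |{Recv, Err, Store, Check, Ack, Idle, Req, Busy, Reset}| = 9.

9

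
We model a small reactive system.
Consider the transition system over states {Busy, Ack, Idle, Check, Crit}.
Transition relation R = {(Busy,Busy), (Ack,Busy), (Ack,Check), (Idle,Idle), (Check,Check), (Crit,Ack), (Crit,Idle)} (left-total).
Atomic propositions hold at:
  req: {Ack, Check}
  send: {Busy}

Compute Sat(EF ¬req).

Sat(¬req) = {Busy, Idle, Crit}
EF ¬req: least fixpoint, start Z0 = {Busy, Idle, Crit}, add states with some successor in Z. Z1 = {Busy, Ack, Idle, Crit}; fixed.
Sat(EF ¬req) = {Busy, Ack, Idle, Crit}

{Busy, Ack, Idle, Crit}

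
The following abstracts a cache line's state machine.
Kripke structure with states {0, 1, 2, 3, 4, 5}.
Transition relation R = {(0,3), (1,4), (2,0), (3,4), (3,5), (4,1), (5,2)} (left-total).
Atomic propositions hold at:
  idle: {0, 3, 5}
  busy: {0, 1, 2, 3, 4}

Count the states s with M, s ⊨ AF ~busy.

1

Sat(~busy) = {5}
AF ~busy: least fixpoint, start Z0 = {5}, add states with every successor in Z. Already a fixed point.
Sat(AF ~busy) = {5}
|Sat(AF ~busy)| = |{5}| = 1.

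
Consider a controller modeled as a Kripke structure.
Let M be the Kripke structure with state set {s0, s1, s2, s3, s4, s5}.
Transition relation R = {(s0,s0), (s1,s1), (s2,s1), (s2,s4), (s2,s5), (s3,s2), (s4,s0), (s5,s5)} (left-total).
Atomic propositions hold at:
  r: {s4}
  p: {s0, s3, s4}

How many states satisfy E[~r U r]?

Sat(~r) = {s0, s1, s2, s3, s5}
E[~r U r]: least fixpoint, start Z0 = Sat(r) = {s4}, add states in Sat(~r) with some successor in Z. Z1 = {s2, s4}; Z2 = {s2, s3, s4}; fixed.
Sat(E[~r U r]) = {s2, s3, s4}
|Sat(E[~r U r])| = |{s2, s3, s4}| = 3.

3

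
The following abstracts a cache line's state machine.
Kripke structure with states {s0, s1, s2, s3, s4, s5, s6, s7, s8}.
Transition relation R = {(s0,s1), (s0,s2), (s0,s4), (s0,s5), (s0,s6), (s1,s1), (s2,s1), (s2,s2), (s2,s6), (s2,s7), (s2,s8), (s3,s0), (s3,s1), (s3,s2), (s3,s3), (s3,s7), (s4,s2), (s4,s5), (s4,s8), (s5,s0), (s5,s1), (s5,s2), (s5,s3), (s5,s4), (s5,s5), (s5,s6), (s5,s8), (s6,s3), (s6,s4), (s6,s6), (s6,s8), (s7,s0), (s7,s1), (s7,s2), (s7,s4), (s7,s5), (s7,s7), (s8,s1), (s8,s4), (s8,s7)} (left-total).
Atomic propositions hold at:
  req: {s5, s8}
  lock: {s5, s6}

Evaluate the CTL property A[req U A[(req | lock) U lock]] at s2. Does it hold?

Sat(req | lock) = {s5, s6, s8}
A[(req | lock) U lock]: least fixpoint, start Z0 = Sat(lock) = {s5, s6}, add states in Sat(req | lock) with every successor in Z. Already a fixed point.
Sat(A[(req | lock) U lock]) = {s5, s6}
A[req U A[(req | lock) U lock]]: least fixpoint, start Z0 = Sat(A[(req | lock) U lock]) = {s5, s6}, add states in Sat(req) with every successor in Z. Already a fixed point.
Sat(A[req U A[(req | lock) U lock]]) = {s5, s6}
s2 ∉ Sat(A[req U A[(req | lock) U lock]]) = {s5, s6}, so the formula does not hold at s2.

No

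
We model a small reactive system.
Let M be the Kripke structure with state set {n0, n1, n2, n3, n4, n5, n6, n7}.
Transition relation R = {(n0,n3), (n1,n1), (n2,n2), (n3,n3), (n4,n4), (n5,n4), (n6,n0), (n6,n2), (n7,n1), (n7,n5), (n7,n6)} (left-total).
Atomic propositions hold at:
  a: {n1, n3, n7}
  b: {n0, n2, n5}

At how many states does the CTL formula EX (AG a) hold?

4

AG a: greatest fixpoint, start Z0 = {n1, n3, n7}, keep only states in Sat with every successor in Z. Z1 = {n1, n3}; fixed.
Sat(AG a) = {n1, n3}
Sat(EX (AG a)) = {s : some successor in {n1, n3}} = {n0, n1, n3, n7}
|Sat(EX (AG a))| = |{n0, n1, n3, n7}| = 4.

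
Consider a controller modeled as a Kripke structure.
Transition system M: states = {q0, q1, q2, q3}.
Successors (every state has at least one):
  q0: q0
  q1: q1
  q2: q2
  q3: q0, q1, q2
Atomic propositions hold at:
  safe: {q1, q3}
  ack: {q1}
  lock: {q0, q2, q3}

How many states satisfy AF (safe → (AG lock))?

2

AG lock: greatest fixpoint, start Z0 = {q0, q2, q3}, keep only states in Sat with every successor in Z. Z1 = {q0, q2}; fixed.
Sat(AG lock) = {q0, q2}
Sat(safe → (AG lock)) = {q0, q2}
AF (safe → (AG lock)): least fixpoint, start Z0 = {q0, q2}, add states with every successor in Z. Already a fixed point.
Sat(AF (safe → (AG lock))) = {q0, q2}
|Sat(AF (safe → (AG lock)))| = |{q0, q2}| = 2.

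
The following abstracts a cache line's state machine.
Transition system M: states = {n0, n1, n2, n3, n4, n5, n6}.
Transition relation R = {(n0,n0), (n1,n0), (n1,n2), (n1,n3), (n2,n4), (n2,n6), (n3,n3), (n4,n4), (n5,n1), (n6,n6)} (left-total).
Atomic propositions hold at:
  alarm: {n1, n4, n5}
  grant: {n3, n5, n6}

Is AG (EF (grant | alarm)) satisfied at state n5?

Sat(grant | alarm) = {n1, n3, n4, n5, n6}
EF (grant | alarm): least fixpoint, start Z0 = {n1, n3, n4, n5, n6}, add states with some successor in Z. Z1 = {n1, n2, n3, n4, n5, n6}; fixed.
Sat(EF (grant | alarm)) = {n1, n2, n3, n4, n5, n6}
AG (EF (grant | alarm)): greatest fixpoint, start Z0 = {n1, n2, n3, n4, n5, n6}, keep only states in Sat with every successor in Z. Z1 = {n2, n3, n4, n5, n6}; Z2 = {n2, n3, n4, n6}; fixed.
Sat(AG (EF (grant | alarm))) = {n2, n3, n4, n6}
n5 ∉ Sat(AG (EF (grant | alarm))) = {n2, n3, n4, n6}, so the formula does not hold at n5.

No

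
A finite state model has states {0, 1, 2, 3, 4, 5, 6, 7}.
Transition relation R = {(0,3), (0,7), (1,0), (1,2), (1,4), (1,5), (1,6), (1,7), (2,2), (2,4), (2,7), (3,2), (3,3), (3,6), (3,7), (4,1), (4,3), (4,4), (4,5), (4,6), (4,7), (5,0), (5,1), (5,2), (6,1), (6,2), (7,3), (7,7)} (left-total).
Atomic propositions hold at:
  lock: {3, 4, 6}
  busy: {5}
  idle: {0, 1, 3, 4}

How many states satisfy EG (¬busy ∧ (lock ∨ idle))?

5

Sat(¬busy) = {0, 1, 2, 3, 4, 6, 7}
Sat(lock ∨ idle) = {0, 1, 3, 4, 6}
Sat(¬busy ∧ (lock ∨ idle)) = {0, 1, 3, 4, 6}
EG (¬busy ∧ (lock ∨ idle)): greatest fixpoint, start Z0 = {0, 1, 3, 4, 6}, keep only states in Sat with some successor in Z. Already a fixed point.
Sat(EG (¬busy ∧ (lock ∨ idle))) = {0, 1, 3, 4, 6}
|Sat(EG (¬busy ∧ (lock ∨ idle)))| = |{0, 1, 3, 4, 6}| = 5.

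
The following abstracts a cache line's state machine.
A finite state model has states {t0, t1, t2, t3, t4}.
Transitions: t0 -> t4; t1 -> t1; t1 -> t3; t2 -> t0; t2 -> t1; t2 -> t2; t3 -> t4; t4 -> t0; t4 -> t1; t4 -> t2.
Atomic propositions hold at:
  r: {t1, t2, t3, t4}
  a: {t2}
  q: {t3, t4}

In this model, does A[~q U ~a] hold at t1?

Sat(~q) = {t0, t1, t2}
Sat(~a) = {t0, t1, t3, t4}
A[~q U ~a]: least fixpoint, start Z0 = Sat(~a) = {t0, t1, t3, t4}, add states in Sat(~q) with every successor in Z. Already a fixed point.
Sat(A[~q U ~a]) = {t0, t1, t3, t4}
t1 ∈ Sat(A[~q U ~a]) = {t0, t1, t3, t4}, so the formula holds at t1.

Yes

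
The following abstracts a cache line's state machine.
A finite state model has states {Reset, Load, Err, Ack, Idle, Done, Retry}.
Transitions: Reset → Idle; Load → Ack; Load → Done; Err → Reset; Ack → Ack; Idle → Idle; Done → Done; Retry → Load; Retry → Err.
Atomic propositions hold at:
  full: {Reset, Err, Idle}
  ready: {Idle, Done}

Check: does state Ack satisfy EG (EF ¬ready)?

Yes

Sat(¬ready) = {Reset, Load, Err, Ack, Retry}
EF ¬ready: least fixpoint, start Z0 = {Reset, Load, Err, Ack, Retry}, add states with some successor in Z. Already a fixed point.
Sat(EF ¬ready) = {Reset, Load, Err, Ack, Retry}
EG (EF ¬ready): greatest fixpoint, start Z0 = {Reset, Load, Err, Ack, Retry}, keep only states in Sat with some successor in Z. Z1 = {Load, Err, Ack, Retry}; Z2 = {Load, Ack, Retry}; fixed.
Sat(EG (EF ¬ready)) = {Load, Ack, Retry}
Ack ∈ Sat(EG (EF ¬ready)) = {Load, Ack, Retry}, so the formula holds at Ack.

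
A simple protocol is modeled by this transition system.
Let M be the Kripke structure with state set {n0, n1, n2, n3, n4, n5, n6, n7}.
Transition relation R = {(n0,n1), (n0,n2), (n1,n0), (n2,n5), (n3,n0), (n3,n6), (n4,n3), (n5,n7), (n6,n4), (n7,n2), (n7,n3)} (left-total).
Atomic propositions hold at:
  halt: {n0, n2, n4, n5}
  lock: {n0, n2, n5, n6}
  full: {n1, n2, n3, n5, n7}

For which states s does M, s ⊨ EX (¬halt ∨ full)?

Sat(¬halt) = {n1, n3, n6, n7}
Sat(¬halt ∨ full) = {n1, n2, n3, n5, n6, n7}
Sat(EX (¬halt ∨ full)) = {s : some successor in {n1, n2, n3, n5, n6, n7}} = {n0, n2, n3, n4, n5, n7}

{n0, n2, n3, n4, n5, n7}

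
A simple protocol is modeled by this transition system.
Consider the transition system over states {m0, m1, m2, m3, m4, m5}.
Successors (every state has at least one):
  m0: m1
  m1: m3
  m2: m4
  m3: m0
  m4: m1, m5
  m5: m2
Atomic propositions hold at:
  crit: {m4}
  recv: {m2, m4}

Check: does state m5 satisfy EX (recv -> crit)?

Sat(recv -> crit) = {m0, m1, m3, m4, m5}
Sat(EX (recv -> crit)) = {s : some successor in {m0, m1, m3, m4, m5}} = {m0, m1, m2, m3, m4}
m5 ∉ Sat(EX (recv -> crit)) = {m0, m1, m2, m3, m4}, so the formula does not hold at m5.

No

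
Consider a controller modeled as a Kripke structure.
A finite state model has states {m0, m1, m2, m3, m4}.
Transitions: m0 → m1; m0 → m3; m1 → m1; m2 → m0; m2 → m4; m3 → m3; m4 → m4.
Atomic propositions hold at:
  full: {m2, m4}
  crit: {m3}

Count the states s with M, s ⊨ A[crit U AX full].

Sat(AX full) = {s : every successor in {m2, m4}} = {m4}
A[crit U AX full]: least fixpoint, start Z0 = Sat(AX full) = {m4}, add states in Sat(crit) with every successor in Z. Already a fixed point.
Sat(A[crit U AX full]) = {m4}
|Sat(A[crit U AX full])| = |{m4}| = 1.

1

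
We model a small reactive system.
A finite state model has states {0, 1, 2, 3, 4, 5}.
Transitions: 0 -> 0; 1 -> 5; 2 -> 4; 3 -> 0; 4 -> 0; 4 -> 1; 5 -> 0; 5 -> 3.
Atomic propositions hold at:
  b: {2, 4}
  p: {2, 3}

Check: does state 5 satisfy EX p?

Sat(EX p) = {s : some successor in {2, 3}} = {5}
5 ∈ Sat(EX p) = {5}, so the formula holds at 5.

Yes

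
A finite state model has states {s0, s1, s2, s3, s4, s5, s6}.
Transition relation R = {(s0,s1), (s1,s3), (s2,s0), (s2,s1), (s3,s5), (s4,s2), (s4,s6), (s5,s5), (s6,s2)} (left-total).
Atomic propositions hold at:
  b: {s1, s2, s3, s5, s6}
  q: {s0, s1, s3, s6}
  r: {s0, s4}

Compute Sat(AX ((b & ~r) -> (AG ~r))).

{s0, s1, s2, s3, s5}

Sat(~r) = {s1, s2, s3, s5, s6}
Sat(b & ~r) = {s1, s2, s3, s5, s6}
AG ~r: greatest fixpoint, start Z0 = {s1, s2, s3, s5, s6}, keep only states in Sat with every successor in Z. Z1 = {s1, s3, s5, s6}; Z2 = {s1, s3, s5}; fixed.
Sat(AG ~r) = {s1, s3, s5}
Sat((b & ~r) -> (AG ~r)) = {s0, s1, s3, s4, s5}
Sat(AX ((b & ~r) -> (AG ~r))) = {s : every successor in {s0, s1, s3, s4, s5}} = {s0, s1, s2, s3, s5}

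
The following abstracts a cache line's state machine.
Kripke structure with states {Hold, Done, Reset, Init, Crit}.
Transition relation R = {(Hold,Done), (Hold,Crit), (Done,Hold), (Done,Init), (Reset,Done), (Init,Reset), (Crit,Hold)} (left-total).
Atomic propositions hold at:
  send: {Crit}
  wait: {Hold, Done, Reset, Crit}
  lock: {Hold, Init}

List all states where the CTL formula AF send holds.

AF send: least fixpoint, start Z0 = {Crit}, add states with every successor in Z. Already a fixed point.
Sat(AF send) = {Crit}

{Crit}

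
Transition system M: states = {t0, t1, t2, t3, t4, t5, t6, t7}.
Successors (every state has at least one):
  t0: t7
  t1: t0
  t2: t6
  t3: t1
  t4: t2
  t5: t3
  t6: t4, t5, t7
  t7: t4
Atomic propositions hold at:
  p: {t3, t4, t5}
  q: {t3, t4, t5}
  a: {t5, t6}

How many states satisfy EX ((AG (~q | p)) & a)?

Sat(~q) = {t0, t1, t2, t6, t7}
Sat(~q | p) = {t0, t1, t2, t3, t4, t5, t6, t7}
AG (~q | p): greatest fixpoint, start Z0 = {t0, t1, t2, t3, t4, t5, t6, t7}, keep only states in Sat with every successor in Z. Already a fixed point.
Sat(AG (~q | p)) = {t0, t1, t2, t3, t4, t5, t6, t7}
Sat((AG (~q | p)) & a) = {t5, t6}
Sat(EX ((AG (~q | p)) & a)) = {s : some successor in {t5, t6}} = {t2, t6}
|Sat(EX ((AG (~q | p)) & a))| = |{t2, t6}| = 2.

2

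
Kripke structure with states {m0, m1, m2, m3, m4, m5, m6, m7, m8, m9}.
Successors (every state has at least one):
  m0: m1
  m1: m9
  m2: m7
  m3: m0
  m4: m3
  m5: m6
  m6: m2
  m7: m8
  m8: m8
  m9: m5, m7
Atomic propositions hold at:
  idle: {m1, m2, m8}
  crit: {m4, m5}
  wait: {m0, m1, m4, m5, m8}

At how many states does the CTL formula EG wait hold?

1

EG wait: greatest fixpoint, start Z0 = {m0, m1, m4, m5, m8}, keep only states in Sat with some successor in Z. Z1 = {m0, m8}; Z2 = {m8}; fixed.
Sat(EG wait) = {m8}
|Sat(EG wait)| = |{m8}| = 1.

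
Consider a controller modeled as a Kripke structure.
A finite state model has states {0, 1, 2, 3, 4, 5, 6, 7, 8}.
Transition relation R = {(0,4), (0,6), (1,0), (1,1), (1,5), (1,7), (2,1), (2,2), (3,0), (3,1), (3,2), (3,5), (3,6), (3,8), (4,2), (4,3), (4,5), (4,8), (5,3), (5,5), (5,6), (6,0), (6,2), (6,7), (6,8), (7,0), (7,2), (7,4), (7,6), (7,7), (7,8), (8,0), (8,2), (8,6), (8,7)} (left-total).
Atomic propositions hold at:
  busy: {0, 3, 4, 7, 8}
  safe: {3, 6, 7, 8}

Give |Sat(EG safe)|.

EG safe: greatest fixpoint, start Z0 = {3, 6, 7, 8}, keep only states in Sat with some successor in Z. Already a fixed point.
Sat(EG safe) = {3, 6, 7, 8}
|Sat(EG safe)| = |{3, 6, 7, 8}| = 4.

4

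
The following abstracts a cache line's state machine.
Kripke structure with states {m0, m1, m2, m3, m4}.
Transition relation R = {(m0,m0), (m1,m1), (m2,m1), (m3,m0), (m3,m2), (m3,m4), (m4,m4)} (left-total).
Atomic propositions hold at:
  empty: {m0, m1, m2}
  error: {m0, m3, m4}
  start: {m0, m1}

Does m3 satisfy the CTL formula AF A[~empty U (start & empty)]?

No

Sat(~empty) = {m3, m4}
Sat(start & empty) = {m0, m1}
A[~empty U (start & empty)]: least fixpoint, start Z0 = Sat((start & empty)) = {m0, m1}, add states in Sat(~empty) with every successor in Z. Already a fixed point.
Sat(A[~empty U (start & empty)]) = {m0, m1}
AF A[~empty U (start & empty)]: least fixpoint, start Z0 = {m0, m1}, add states with every successor in Z. Z1 = {m0, m1, m2}; fixed.
Sat(AF A[~empty U (start & empty)]) = {m0, m1, m2}
m3 ∉ Sat(AF A[~empty U (start & empty)]) = {m0, m1, m2}, so the formula does not hold at m3.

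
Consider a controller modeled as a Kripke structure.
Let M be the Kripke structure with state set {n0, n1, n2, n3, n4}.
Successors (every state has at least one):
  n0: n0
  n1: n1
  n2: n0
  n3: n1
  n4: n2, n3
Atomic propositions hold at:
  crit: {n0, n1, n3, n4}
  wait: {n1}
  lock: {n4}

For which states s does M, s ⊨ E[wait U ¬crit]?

Sat(¬crit) = {n2}
E[wait U ¬crit]: least fixpoint, start Z0 = Sat(¬crit) = {n2}, add states in Sat(wait) with some successor in Z. Already a fixed point.
Sat(E[wait U ¬crit]) = {n2}

{n2}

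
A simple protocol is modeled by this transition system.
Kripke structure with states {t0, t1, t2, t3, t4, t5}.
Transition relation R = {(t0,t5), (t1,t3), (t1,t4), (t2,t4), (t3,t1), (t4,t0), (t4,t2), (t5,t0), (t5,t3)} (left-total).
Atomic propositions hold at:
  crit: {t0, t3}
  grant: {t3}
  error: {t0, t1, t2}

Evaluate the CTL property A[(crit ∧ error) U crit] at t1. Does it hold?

Sat(crit ∧ error) = {t0}
A[(crit ∧ error) U crit]: least fixpoint, start Z0 = Sat(crit) = {t0, t3}, add states in Sat(crit ∧ error) with every successor in Z. Already a fixed point.
Sat(A[(crit ∧ error) U crit]) = {t0, t3}
t1 ∉ Sat(A[(crit ∧ error) U crit]) = {t0, t3}, so the formula does not hold at t1.

No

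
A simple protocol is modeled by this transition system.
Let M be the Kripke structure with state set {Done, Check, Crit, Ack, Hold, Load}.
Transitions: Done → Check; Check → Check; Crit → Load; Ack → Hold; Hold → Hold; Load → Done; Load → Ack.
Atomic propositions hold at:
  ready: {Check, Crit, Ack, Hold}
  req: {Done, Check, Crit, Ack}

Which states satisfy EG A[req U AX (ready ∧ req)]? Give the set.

{Done, Check}

Sat(ready ∧ req) = {Check, Crit, Ack}
Sat(AX (ready ∧ req)) = {s : every successor in {Check, Crit, Ack}} = {Done, Check}
A[req U AX (ready ∧ req)]: least fixpoint, start Z0 = Sat(AX (ready ∧ req)) = {Done, Check}, add states in Sat(req) with every successor in Z. Already a fixed point.
Sat(A[req U AX (ready ∧ req)]) = {Done, Check}
EG A[req U AX (ready ∧ req)]: greatest fixpoint, start Z0 = {Done, Check}, keep only states in Sat with some successor in Z. Already a fixed point.
Sat(EG A[req U AX (ready ∧ req)]) = {Done, Check}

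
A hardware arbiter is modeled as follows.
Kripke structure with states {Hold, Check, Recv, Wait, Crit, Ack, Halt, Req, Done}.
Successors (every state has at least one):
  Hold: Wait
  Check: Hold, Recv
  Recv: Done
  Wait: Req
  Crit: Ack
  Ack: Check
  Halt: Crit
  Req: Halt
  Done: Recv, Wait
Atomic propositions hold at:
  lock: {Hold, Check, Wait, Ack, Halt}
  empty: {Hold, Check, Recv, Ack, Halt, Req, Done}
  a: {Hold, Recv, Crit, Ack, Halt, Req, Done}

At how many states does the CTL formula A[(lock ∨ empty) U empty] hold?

Sat(lock ∨ empty) = {Hold, Check, Recv, Wait, Ack, Halt, Req, Done}
A[(lock ∨ empty) U empty]: least fixpoint, start Z0 = Sat(empty) = {Hold, Check, Recv, Ack, Halt, Req, Done}, add states in Sat(lock ∨ empty) with every successor in Z. Z1 = {Hold, Check, Recv, Wait, Ack, Halt, Req, Done}; fixed.
Sat(A[(lock ∨ empty) U empty]) = {Hold, Check, Recv, Wait, Ack, Halt, Req, Done}
|Sat(A[(lock ∨ empty) U empty])| = |{Hold, Check, Recv, Wait, Ack, Halt, Req, Done}| = 8.

8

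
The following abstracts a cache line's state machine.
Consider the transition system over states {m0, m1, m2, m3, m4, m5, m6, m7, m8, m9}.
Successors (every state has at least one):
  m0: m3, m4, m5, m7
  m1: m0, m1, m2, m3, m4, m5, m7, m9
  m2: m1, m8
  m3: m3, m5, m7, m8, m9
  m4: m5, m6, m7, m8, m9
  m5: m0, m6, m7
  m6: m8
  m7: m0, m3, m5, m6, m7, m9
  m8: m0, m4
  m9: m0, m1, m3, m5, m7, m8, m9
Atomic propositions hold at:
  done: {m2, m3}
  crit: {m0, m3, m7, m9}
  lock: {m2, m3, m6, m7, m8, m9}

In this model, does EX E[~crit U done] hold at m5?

No

Sat(~crit) = {m1, m2, m4, m5, m6, m8}
E[~crit U done]: least fixpoint, start Z0 = Sat(done) = {m2, m3}, add states in Sat(~crit) with some successor in Z. Z1 = {m1, m2, m3}; fixed.
Sat(E[~crit U done]) = {m1, m2, m3}
Sat(EX E[~crit U done]) = {s : some successor in {m1, m2, m3}} = {m0, m1, m2, m3, m7, m9}
m5 ∉ Sat(EX E[~crit U done]) = {m0, m1, m2, m3, m7, m9}, so the formula does not hold at m5.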